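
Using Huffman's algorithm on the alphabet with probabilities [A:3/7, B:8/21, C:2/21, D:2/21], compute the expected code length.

Huffman tree construction:
Combine smallest probabilities repeatedly
Resulting codes:
  A: 0 (length 1)
  B: 11 (length 2)
  C: 100 (length 3)
  D: 101 (length 3)
Average length = Σ p(s) × length(s) = 1.7619 bits


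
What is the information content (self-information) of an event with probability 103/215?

Information content I(x) = -log₂(p(x))
I = -log₂(103/215) = -log₂(0.4791)
I = 1.0617 bits


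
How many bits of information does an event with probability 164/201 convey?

Information content I(x) = -log₂(p(x))
I = -log₂(164/201) = -log₂(0.8159)
I = 0.2935 bits


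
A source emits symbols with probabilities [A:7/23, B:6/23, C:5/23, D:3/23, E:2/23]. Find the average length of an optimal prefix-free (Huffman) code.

Huffman tree construction:
Combine smallest probabilities repeatedly
Resulting codes:
  A: 11 (length 2)
  B: 10 (length 2)
  C: 00 (length 2)
  D: 011 (length 3)
  E: 010 (length 3)
Average length = Σ p(s) × length(s) = 2.2174 bits


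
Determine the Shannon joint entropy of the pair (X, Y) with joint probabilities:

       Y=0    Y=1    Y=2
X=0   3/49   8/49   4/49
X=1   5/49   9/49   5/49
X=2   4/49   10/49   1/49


H(X,Y) = -Σ p(x,y) log₂ p(x,y)
  p(0,0)=3/49: -0.0612 × log₂(0.0612) = 0.2467
  p(0,1)=8/49: -0.1633 × log₂(0.1633) = 0.4269
  p(0,2)=4/49: -0.0816 × log₂(0.0816) = 0.2951
  p(1,0)=5/49: -0.1020 × log₂(0.1020) = 0.3360
  p(1,1)=9/49: -0.1837 × log₂(0.1837) = 0.4490
  p(1,2)=5/49: -0.1020 × log₂(0.1020) = 0.3360
  p(2,0)=4/49: -0.0816 × log₂(0.0816) = 0.2951
  p(2,1)=10/49: -0.2041 × log₂(0.2041) = 0.4679
  p(2,2)=1/49: -0.0204 × log₂(0.0204) = 0.1146
H(X,Y) = 2.9673 bits


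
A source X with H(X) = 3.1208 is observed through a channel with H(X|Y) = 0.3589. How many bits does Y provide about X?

I(X;Y) = H(X) - H(X|Y)
I(X;Y) = 3.1208 - 0.3589 = 2.7619 bits


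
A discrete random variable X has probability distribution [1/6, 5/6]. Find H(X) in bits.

H(X) = -Σ p(x) log₂ p(x)
  -1/6 × log₂(1/6) = 0.4308
  -5/6 × log₂(5/6) = 0.2192
H(X) = 0.6500 bits


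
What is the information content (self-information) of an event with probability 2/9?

Information content I(x) = -log₂(p(x))
I = -log₂(2/9) = -log₂(0.2222)
I = 2.1699 bits


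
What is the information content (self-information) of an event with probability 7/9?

Information content I(x) = -log₂(p(x))
I = -log₂(7/9) = -log₂(0.7778)
I = 0.3626 bits


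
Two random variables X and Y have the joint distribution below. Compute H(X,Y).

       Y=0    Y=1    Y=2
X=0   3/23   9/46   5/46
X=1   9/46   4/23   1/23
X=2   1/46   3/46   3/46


H(X,Y) = -Σ p(x,y) log₂ p(x,y)
  p(0,0)=3/23: -0.1304 × log₂(0.1304) = 0.3833
  p(0,1)=9/46: -0.1957 × log₂(0.1957) = 0.4605
  p(0,2)=5/46: -0.1087 × log₂(0.1087) = 0.3480
  p(1,0)=9/46: -0.1957 × log₂(0.1957) = 0.4605
  p(1,1)=4/23: -0.1739 × log₂(0.1739) = 0.4389
  p(1,2)=1/23: -0.0435 × log₂(0.0435) = 0.1967
  p(2,0)=1/46: -0.0217 × log₂(0.0217) = 0.1201
  p(2,1)=3/46: -0.0652 × log₂(0.0652) = 0.2569
  p(2,2)=3/46: -0.0652 × log₂(0.0652) = 0.2569
H(X,Y) = 2.9217 bits


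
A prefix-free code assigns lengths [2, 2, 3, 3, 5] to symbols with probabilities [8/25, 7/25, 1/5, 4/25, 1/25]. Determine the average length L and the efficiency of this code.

Average length L = Σ p_i × l_i = 2.4800 bits
Entropy H = 2.1134 bits
Efficiency η = H/L × 100% = 85.22%


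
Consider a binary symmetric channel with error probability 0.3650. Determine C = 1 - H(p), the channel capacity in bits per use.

For BSC with error probability p:
C = 1 - H(p) where H(p) is binary entropy
H(0.3650) = -0.3650 × log₂(0.3650) - 0.6350 × log₂(0.6350)
H(p) = 0.9468
C = 1 - 0.9468 = 0.0532 bits/use


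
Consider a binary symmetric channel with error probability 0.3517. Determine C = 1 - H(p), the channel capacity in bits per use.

For BSC with error probability p:
C = 1 - H(p) where H(p) is binary entropy
H(0.3517) = -0.3517 × log₂(0.3517) - 0.6483 × log₂(0.6483)
H(p) = 0.9356
C = 1 - 0.9356 = 0.0644 bits/use


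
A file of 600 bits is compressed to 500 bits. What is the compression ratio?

Compression ratio = Original / Compressed
= 600 / 500 = 1.20:1


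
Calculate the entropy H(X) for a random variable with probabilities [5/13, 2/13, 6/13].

H(X) = -Σ p(x) log₂ p(x)
  -5/13 × log₂(5/13) = 0.5302
  -2/13 × log₂(2/13) = 0.4155
  -6/13 × log₂(6/13) = 0.5148
H(X) = 1.4605 bits


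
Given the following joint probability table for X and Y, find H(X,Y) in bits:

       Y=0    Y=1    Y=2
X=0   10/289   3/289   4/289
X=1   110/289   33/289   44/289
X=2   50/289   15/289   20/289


H(X,Y) = -Σ p(x,y) log₂ p(x,y)
  p(0,0)=10/289: -0.0346 × log₂(0.0346) = 0.1679
  p(0,1)=3/289: -0.0104 × log₂(0.0104) = 0.0684
  p(0,2)=4/289: -0.0138 × log₂(0.0138) = 0.0855
  p(1,0)=110/289: -0.3806 × log₂(0.3806) = 0.5304
  p(1,1)=33/289: -0.1142 × log₂(0.1142) = 0.3575
  p(1,2)=44/289: -0.1522 × log₂(0.1522) = 0.4134
  p(2,0)=50/289: -0.1730 × log₂(0.1730) = 0.4379
  p(2,1)=15/289: -0.0519 × log₂(0.0519) = 0.2215
  p(2,2)=20/289: -0.0692 × log₂(0.0692) = 0.2666
H(X,Y) = 2.5492 bits


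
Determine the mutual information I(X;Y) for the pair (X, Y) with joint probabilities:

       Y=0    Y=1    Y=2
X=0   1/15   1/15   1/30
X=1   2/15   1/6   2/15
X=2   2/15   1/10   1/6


H(X) = 1.4824, H(Y) = 1.5850, H(X,Y) = 3.0411
I(X;Y) = H(X) + H(Y) - H(X,Y) = 0.0263 bits


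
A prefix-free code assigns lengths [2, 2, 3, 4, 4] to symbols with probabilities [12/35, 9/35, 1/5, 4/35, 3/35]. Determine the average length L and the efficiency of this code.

Average length L = Σ p_i × l_i = 2.6000 bits
Entropy H = 2.1591 bits
Efficiency η = H/L × 100% = 83.04%


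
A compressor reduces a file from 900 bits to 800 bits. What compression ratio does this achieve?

Compression ratio = Original / Compressed
= 900 / 800 = 1.12:1


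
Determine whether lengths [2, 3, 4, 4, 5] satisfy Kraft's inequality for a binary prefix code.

Kraft inequality: Σ 2^(-l_i) ≤ 1 for prefix-free code
Calculating: 2^(-2) + 2^(-3) + 2^(-4) + 2^(-4) + 2^(-5)
= 0.25 + 0.125 + 0.0625 + 0.0625 + 0.03125
= 0.5312
Since 0.5312 ≤ 1, prefix-free code exists


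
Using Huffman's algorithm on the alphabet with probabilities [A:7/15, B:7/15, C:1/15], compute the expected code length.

Huffman tree construction:
Combine smallest probabilities repeatedly
Resulting codes:
  A: 11 (length 2)
  B: 0 (length 1)
  C: 10 (length 2)
Average length = Σ p(s) × length(s) = 1.5333 bits


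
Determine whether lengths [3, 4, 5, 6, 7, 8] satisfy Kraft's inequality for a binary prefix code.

Kraft inequality: Σ 2^(-l_i) ≤ 1 for prefix-free code
Calculating: 2^(-3) + 2^(-4) + 2^(-5) + 2^(-6) + 2^(-7) + 2^(-8)
= 0.125 + 0.0625 + 0.03125 + 0.015625 + 0.0078125 + 0.00390625
= 0.2461
Since 0.2461 ≤ 1, prefix-free code exists


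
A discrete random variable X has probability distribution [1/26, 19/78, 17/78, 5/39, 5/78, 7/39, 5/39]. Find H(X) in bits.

H(X) = -Σ p(x) log₂ p(x)
  -1/26 × log₂(1/26) = 0.1808
  -19/78 × log₂(19/78) = 0.4963
  -17/78 × log₂(17/78) = 0.4790
  -5/39 × log₂(5/39) = 0.3799
  -5/78 × log₂(5/78) = 0.2541
  -7/39 × log₂(7/39) = 0.4448
  -5/39 × log₂(5/39) = 0.3799
H(X) = 2.6148 bits


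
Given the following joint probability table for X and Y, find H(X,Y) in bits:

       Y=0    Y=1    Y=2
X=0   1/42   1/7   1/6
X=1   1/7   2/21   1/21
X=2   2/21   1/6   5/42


H(X,Y) = -Σ p(x,y) log₂ p(x,y)
  p(0,0)=1/42: -0.0238 × log₂(0.0238) = 0.1284
  p(0,1)=1/7: -0.1429 × log₂(0.1429) = 0.4011
  p(0,2)=1/6: -0.1667 × log₂(0.1667) = 0.4308
  p(1,0)=1/7: -0.1429 × log₂(0.1429) = 0.4011
  p(1,1)=2/21: -0.0952 × log₂(0.0952) = 0.3231
  p(1,2)=1/21: -0.0476 × log₂(0.0476) = 0.2092
  p(2,0)=2/21: -0.0952 × log₂(0.0952) = 0.3231
  p(2,1)=1/6: -0.1667 × log₂(0.1667) = 0.4308
  p(2,2)=5/42: -0.1190 × log₂(0.1190) = 0.3655
H(X,Y) = 3.0130 bits


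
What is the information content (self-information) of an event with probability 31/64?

Information content I(x) = -log₂(p(x))
I = -log₂(31/64) = -log₂(0.4844)
I = 1.0458 bits


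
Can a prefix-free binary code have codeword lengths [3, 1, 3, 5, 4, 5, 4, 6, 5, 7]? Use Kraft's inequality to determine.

Kraft inequality: Σ 2^(-l_i) ≤ 1 for prefix-free code
Calculating: 2^(-3) + 2^(-1) + 2^(-3) + 2^(-5) + 2^(-4) + 2^(-5) + 2^(-4) + 2^(-6) + 2^(-5) + 2^(-7)
= 0.125 + 0.5 + 0.125 + 0.03125 + 0.0625 + 0.03125 + 0.0625 + 0.015625 + 0.03125 + 0.0078125
= 0.9922
Since 0.9922 ≤ 1, prefix-free code exists


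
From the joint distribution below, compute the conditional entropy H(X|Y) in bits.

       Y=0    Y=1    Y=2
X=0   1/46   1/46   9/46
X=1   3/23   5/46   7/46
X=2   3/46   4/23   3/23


H(X|Y) = Σ_y p(y) H(X|Y=y)
  p(Y=0) = 5/23, H(X|Y=0) = 1.2955
  p(Y=1) = 7/23, H(X|Y=1) = 1.2638
  p(Y=2) = 11/23, H(X|Y=2) = 1.5644
H(X|Y) = 0.2174×1.2955 + 0.3043×1.2638 + 0.4783×1.5644 = 1.4145 bits


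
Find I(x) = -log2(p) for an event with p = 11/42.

Information content I(x) = -log₂(p(x))
I = -log₂(11/42) = -log₂(0.2619)
I = 1.9329 bits


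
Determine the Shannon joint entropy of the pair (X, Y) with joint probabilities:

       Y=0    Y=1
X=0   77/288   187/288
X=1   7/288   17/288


H(X,Y) = -Σ p(x,y) log₂ p(x,y)
  p(0,0)=77/288: -0.2674 × log₂(0.2674) = 0.5088
  p(0,1)=187/288: -0.6493 × log₂(0.6493) = 0.4045
  p(1,0)=7/288: -0.0243 × log₂(0.0243) = 0.1303
  p(1,1)=17/288: -0.0590 × log₂(0.0590) = 0.2410
H(X,Y) = 1.2847 bits


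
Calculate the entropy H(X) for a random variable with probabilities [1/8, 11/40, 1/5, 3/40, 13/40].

H(X) = -Σ p(x) log₂ p(x)
  -1/8 × log₂(1/8) = 0.3750
  -11/40 × log₂(11/40) = 0.5122
  -1/5 × log₂(1/5) = 0.4644
  -3/40 × log₂(3/40) = 0.2803
  -13/40 × log₂(13/40) = 0.5270
H(X) = 2.1588 bits


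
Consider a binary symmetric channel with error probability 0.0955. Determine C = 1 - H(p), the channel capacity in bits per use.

For BSC with error probability p:
C = 1 - H(p) where H(p) is binary entropy
H(0.0955) = -0.0955 × log₂(0.0955) - 0.9045 × log₂(0.9045)
H(p) = 0.4546
C = 1 - 0.4546 = 0.5454 bits/use


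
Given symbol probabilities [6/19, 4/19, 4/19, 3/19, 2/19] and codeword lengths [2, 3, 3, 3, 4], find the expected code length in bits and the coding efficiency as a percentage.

Average length L = Σ p_i × l_i = 2.7895 bits
Entropy H = 2.2340 bits
Efficiency η = H/L × 100% = 80.09%


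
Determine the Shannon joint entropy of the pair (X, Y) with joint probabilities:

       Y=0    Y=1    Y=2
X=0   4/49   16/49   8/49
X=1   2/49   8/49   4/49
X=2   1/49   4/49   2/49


H(X,Y) = -Σ p(x,y) log₂ p(x,y)
  p(0,0)=4/49: -0.0816 × log₂(0.0816) = 0.2951
  p(0,1)=16/49: -0.3265 × log₂(0.3265) = 0.5273
  p(0,2)=8/49: -0.1633 × log₂(0.1633) = 0.4269
  p(1,0)=2/49: -0.0408 × log₂(0.0408) = 0.1884
  p(1,1)=8/49: -0.1633 × log₂(0.1633) = 0.4269
  p(1,2)=4/49: -0.0816 × log₂(0.0816) = 0.2951
  p(2,0)=1/49: -0.0204 × log₂(0.0204) = 0.1146
  p(2,1)=4/49: -0.0816 × log₂(0.0816) = 0.2951
  p(2,2)=2/49: -0.0408 × log₂(0.0408) = 0.1884
H(X,Y) = 2.7576 bits


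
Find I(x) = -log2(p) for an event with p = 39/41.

Information content I(x) = -log₂(p(x))
I = -log₂(39/41) = -log₂(0.9512)
I = 0.0721 bits


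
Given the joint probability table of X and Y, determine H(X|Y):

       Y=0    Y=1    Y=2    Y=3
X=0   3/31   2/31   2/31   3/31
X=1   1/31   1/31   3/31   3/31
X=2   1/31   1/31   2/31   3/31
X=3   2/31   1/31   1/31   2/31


H(X|Y) = Σ_y p(y) H(X|Y=y)
  p(Y=0) = 7/31, H(X|Y=0) = 1.8424
  p(Y=1) = 5/31, H(X|Y=1) = 1.9219
  p(Y=2) = 8/31, H(X|Y=2) = 1.9056
  p(Y=3) = 11/31, H(X|Y=3) = 1.9808
H(X|Y) = 0.2258×1.8424 + 0.1613×1.9219 + 0.2581×1.9056 + 0.3548×1.9808 = 1.9207 bits


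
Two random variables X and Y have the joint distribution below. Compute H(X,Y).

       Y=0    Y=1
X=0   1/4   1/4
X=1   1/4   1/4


H(X,Y) = -Σ p(x,y) log₂ p(x,y)
  p(0,0)=1/4: -0.2500 × log₂(0.2500) = 0.5000
  p(0,1)=1/4: -0.2500 × log₂(0.2500) = 0.5000
  p(1,0)=1/4: -0.2500 × log₂(0.2500) = 0.5000
  p(1,1)=1/4: -0.2500 × log₂(0.2500) = 0.5000
H(X,Y) = 2.0000 bits


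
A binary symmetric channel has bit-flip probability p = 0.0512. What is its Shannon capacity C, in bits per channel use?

For BSC with error probability p:
C = 1 - H(p) where H(p) is binary entropy
H(0.0512) = -0.0512 × log₂(0.0512) - 0.9488 × log₂(0.9488)
H(p) = 0.2915
C = 1 - 0.2915 = 0.7085 bits/use


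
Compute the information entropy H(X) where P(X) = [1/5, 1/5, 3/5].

H(X) = -Σ p(x) log₂ p(x)
  -1/5 × log₂(1/5) = 0.4644
  -1/5 × log₂(1/5) = 0.4644
  -3/5 × log₂(3/5) = 0.4422
H(X) = 1.3710 bits


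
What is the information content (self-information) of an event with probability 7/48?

Information content I(x) = -log₂(p(x))
I = -log₂(7/48) = -log₂(0.1458)
I = 2.7776 bits


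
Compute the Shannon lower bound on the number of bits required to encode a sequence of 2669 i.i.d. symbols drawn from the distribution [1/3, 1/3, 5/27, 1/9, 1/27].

Entropy H = 2.0355 bits/symbol
Minimum bits = H × n = 2.0355 × 2669
= 5432.78 bits


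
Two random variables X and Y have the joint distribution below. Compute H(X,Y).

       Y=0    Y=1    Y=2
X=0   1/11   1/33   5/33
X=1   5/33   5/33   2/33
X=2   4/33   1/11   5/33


H(X,Y) = -Σ p(x,y) log₂ p(x,y)
  p(0,0)=1/11: -0.0909 × log₂(0.0909) = 0.3145
  p(0,1)=1/33: -0.0303 × log₂(0.0303) = 0.1529
  p(0,2)=5/33: -0.1515 × log₂(0.1515) = 0.4125
  p(1,0)=5/33: -0.1515 × log₂(0.1515) = 0.4125
  p(1,1)=5/33: -0.1515 × log₂(0.1515) = 0.4125
  p(1,2)=2/33: -0.0606 × log₂(0.0606) = 0.2451
  p(2,0)=4/33: -0.1212 × log₂(0.1212) = 0.3690
  p(2,1)=1/11: -0.0909 × log₂(0.0909) = 0.3145
  p(2,2)=5/33: -0.1515 × log₂(0.1515) = 0.4125
H(X,Y) = 3.0460 bits


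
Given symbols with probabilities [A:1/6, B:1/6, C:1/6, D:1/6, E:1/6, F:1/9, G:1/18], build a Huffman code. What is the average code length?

Huffman tree construction:
Combine smallest probabilities repeatedly
Resulting codes:
  A: 100 (length 3)
  B: 101 (length 3)
  C: 110 (length 3)
  D: 111 (length 3)
  E: 00 (length 2)
  F: 011 (length 3)
  G: 010 (length 3)
Average length = Σ p(s) × length(s) = 2.8333 bits


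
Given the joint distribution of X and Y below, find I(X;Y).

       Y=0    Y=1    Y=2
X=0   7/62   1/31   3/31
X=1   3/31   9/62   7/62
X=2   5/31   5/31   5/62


H(X) = 1.5541, H(Y) = 1.5778, H(X,Y) = 3.0687
I(X;Y) = H(X) + H(Y) - H(X,Y) = 0.0631 bits


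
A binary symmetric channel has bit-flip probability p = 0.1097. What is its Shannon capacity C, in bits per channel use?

For BSC with error probability p:
C = 1 - H(p) where H(p) is binary entropy
H(0.1097) = -0.1097 × log₂(0.1097) - 0.8903 × log₂(0.8903)
H(p) = 0.4990
C = 1 - 0.4990 = 0.5010 bits/use


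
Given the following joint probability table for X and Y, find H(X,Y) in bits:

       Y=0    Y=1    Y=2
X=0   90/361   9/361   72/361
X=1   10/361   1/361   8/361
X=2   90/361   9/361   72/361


H(X,Y) = -Σ p(x,y) log₂ p(x,y)
  p(0,0)=90/361: -0.2493 × log₂(0.2493) = 0.4996
  p(0,1)=9/361: -0.0249 × log₂(0.0249) = 0.1328
  p(0,2)=72/361: -0.1994 × log₂(0.1994) = 0.4639
  p(1,0)=10/361: -0.0277 × log₂(0.0277) = 0.1433
  p(1,1)=1/361: -0.0028 × log₂(0.0028) = 0.0235
  p(1,2)=8/361: -0.0222 × log₂(0.0222) = 0.1218
  p(2,0)=90/361: -0.2493 × log₂(0.2493) = 0.4996
  p(2,1)=9/361: -0.0249 × log₂(0.0249) = 0.1328
  p(2,2)=72/361: -0.1994 × log₂(0.1994) = 0.4639
H(X,Y) = 2.4812 bits


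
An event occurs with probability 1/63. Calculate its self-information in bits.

Information content I(x) = -log₂(p(x))
I = -log₂(1/63) = -log₂(0.0159)
I = 5.9773 bits


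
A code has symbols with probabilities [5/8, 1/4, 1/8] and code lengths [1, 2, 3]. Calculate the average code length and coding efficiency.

Average length L = Σ p_i × l_i = 1.5000 bits
Entropy H = 1.2988 bits
Efficiency η = H/L × 100% = 86.59%


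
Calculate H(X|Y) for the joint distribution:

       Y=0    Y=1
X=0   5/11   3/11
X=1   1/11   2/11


H(X|Y) = Σ_y p(y) H(X|Y=y)
  p(Y=0) = 6/11, H(X|Y=0) = 0.6500
  p(Y=1) = 5/11, H(X|Y=1) = 0.9710
H(X|Y) = 0.5455×0.6500 + 0.4545×0.9710 = 0.7959 bits


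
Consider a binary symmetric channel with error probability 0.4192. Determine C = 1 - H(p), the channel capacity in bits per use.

For BSC with error probability p:
C = 1 - H(p) where H(p) is binary entropy
H(0.4192) = -0.4192 × log₂(0.4192) - 0.5808 × log₂(0.5808)
H(p) = 0.9811
C = 1 - 0.9811 = 0.0189 bits/use


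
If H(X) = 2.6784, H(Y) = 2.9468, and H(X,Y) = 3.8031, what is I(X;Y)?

I(X;Y) = H(X) + H(Y) - H(X,Y)
I(X;Y) = 2.6784 + 2.9468 - 3.8031 = 1.8221 bits


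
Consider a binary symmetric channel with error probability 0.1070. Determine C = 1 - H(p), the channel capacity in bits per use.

For BSC with error probability p:
C = 1 - H(p) where H(p) is binary entropy
H(0.1070) = -0.1070 × log₂(0.1070) - 0.8930 × log₂(0.8930)
H(p) = 0.4908
C = 1 - 0.4908 = 0.5092 bits/use


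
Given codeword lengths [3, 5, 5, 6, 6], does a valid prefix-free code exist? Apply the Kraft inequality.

Kraft inequality: Σ 2^(-l_i) ≤ 1 for prefix-free code
Calculating: 2^(-3) + 2^(-5) + 2^(-5) + 2^(-6) + 2^(-6)
= 0.125 + 0.03125 + 0.03125 + 0.015625 + 0.015625
= 0.2188
Since 0.2188 ≤ 1, prefix-free code exists


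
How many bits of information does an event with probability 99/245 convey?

Information content I(x) = -log₂(p(x))
I = -log₂(99/245) = -log₂(0.4041)
I = 1.3073 bits


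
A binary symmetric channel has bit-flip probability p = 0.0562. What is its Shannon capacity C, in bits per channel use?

For BSC with error probability p:
C = 1 - H(p) where H(p) is binary entropy
H(0.0562) = -0.0562 × log₂(0.0562) - 0.9438 × log₂(0.9438)
H(p) = 0.3122
C = 1 - 0.3122 = 0.6878 bits/use


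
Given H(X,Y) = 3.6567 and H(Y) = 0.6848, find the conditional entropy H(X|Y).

Chain rule: H(X,Y) = H(X|Y) + H(Y)
H(X|Y) = H(X,Y) - H(Y) = 3.6567 - 0.6848 = 2.9719 bits


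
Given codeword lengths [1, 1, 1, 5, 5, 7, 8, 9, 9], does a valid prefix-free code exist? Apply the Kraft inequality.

Kraft inequality: Σ 2^(-l_i) ≤ 1 for prefix-free code
Calculating: 2^(-1) + 2^(-1) + 2^(-1) + 2^(-5) + 2^(-5) + 2^(-7) + 2^(-8) + 2^(-9) + 2^(-9)
= 0.5 + 0.5 + 0.5 + 0.03125 + 0.03125 + 0.0078125 + 0.00390625 + 0.001953125 + 0.001953125
= 1.5781
Since 1.5781 > 1, prefix-free code does not exist


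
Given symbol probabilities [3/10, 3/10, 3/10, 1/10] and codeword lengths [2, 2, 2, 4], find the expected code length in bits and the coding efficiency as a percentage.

Average length L = Σ p_i × l_i = 2.2000 bits
Entropy H = 1.8955 bits
Efficiency η = H/L × 100% = 86.16%


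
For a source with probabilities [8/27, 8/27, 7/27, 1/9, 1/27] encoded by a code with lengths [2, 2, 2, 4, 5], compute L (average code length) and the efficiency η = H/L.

Average length L = Σ p_i × l_i = 2.3333 bits
Entropy H = 2.0732 bits
Efficiency η = H/L × 100% = 88.85%


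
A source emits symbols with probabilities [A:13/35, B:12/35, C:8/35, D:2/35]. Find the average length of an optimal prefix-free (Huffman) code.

Huffman tree construction:
Combine smallest probabilities repeatedly
Resulting codes:
  A: 0 (length 1)
  B: 11 (length 2)
  C: 101 (length 3)
  D: 100 (length 3)
Average length = Σ p(s) × length(s) = 1.9143 bits


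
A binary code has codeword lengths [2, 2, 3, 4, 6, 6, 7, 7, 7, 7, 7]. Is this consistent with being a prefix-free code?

Kraft inequality: Σ 2^(-l_i) ≤ 1 for prefix-free code
Calculating: 2^(-2) + 2^(-2) + 2^(-3) + 2^(-4) + 2^(-6) + 2^(-6) + 2^(-7) + 2^(-7) + 2^(-7) + 2^(-7) + 2^(-7)
= 0.25 + 0.25 + 0.125 + 0.0625 + 0.015625 + 0.015625 + 0.0078125 + 0.0078125 + 0.0078125 + 0.0078125 + 0.0078125
= 0.7578
Since 0.7578 ≤ 1, prefix-free code exists


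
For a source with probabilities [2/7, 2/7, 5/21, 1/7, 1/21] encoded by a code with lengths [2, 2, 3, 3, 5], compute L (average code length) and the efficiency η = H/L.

Average length L = Σ p_i × l_i = 2.5238 bits
Entropy H = 2.1359 bits
Efficiency η = H/L × 100% = 84.63%


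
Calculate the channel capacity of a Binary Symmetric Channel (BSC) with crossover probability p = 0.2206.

For BSC with error probability p:
C = 1 - H(p) where H(p) is binary entropy
H(0.2206) = -0.2206 × log₂(0.2206) - 0.7794 × log₂(0.7794)
H(p) = 0.7613
C = 1 - 0.7613 = 0.2387 bits/use


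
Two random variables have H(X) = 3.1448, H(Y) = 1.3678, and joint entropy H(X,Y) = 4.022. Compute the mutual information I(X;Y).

I(X;Y) = H(X) + H(Y) - H(X,Y)
I(X;Y) = 3.1448 + 1.3678 - 4.022 = 0.4906 bits


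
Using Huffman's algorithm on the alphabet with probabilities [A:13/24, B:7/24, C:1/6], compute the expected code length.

Huffman tree construction:
Combine smallest probabilities repeatedly
Resulting codes:
  A: 1 (length 1)
  B: 01 (length 2)
  C: 00 (length 2)
Average length = Σ p(s) × length(s) = 1.4583 bits


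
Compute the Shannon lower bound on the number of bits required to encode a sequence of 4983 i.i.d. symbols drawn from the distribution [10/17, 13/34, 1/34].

Entropy H = 1.1303 bits/symbol
Minimum bits = H × n = 1.1303 × 4983
= 5632.18 bits


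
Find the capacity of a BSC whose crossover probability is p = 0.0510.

For BSC with error probability p:
C = 1 - H(p) where H(p) is binary entropy
H(0.0510) = -0.0510 × log₂(0.0510) - 0.9490 × log₂(0.9490)
H(p) = 0.2906
C = 1 - 0.2906 = 0.7094 bits/use


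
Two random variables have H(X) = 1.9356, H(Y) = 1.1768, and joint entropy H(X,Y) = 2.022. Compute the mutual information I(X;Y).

I(X;Y) = H(X) + H(Y) - H(X,Y)
I(X;Y) = 1.9356 + 1.1768 - 2.022 = 1.0904 bits


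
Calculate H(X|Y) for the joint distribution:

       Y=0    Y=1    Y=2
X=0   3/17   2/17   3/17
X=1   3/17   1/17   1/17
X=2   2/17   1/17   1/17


H(X|Y) = Σ_y p(y) H(X|Y=y)
  p(Y=0) = 8/17, H(X|Y=0) = 1.5613
  p(Y=1) = 4/17, H(X|Y=1) = 1.5000
  p(Y=2) = 5/17, H(X|Y=2) = 1.3710
H(X|Y) = 0.4706×1.5613 + 0.2353×1.5000 + 0.2941×1.3710 = 1.4909 bits


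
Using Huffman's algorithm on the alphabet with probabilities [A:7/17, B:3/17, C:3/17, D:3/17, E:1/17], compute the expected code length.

Huffman tree construction:
Combine smallest probabilities repeatedly
Resulting codes:
  A: 0 (length 1)
  B: 101 (length 3)
  C: 110 (length 3)
  D: 111 (length 3)
  E: 100 (length 3)
Average length = Σ p(s) × length(s) = 2.1765 bits


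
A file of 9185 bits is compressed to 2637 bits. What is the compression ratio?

Compression ratio = Original / Compressed
= 9185 / 2637 = 3.48:1


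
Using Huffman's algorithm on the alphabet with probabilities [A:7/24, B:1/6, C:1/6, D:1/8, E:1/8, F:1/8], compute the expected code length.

Huffman tree construction:
Combine smallest probabilities repeatedly
Resulting codes:
  A: 10 (length 2)
  B: 111 (length 3)
  C: 00 (length 2)
  D: 010 (length 3)
  E: 011 (length 3)
  F: 110 (length 3)
Average length = Σ p(s) × length(s) = 2.5417 bits


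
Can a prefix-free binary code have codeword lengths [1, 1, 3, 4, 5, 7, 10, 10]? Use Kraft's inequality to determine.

Kraft inequality: Σ 2^(-l_i) ≤ 1 for prefix-free code
Calculating: 2^(-1) + 2^(-1) + 2^(-3) + 2^(-4) + 2^(-5) + 2^(-7) + 2^(-10) + 2^(-10)
= 0.5 + 0.5 + 0.125 + 0.0625 + 0.03125 + 0.0078125 + 0.0009765625 + 0.0009765625
= 1.2285
Since 1.2285 > 1, prefix-free code does not exist


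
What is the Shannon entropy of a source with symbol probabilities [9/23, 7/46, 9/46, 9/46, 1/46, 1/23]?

H(X) = -Σ p(x) log₂ p(x)
  -9/23 × log₂(9/23) = 0.5297
  -7/46 × log₂(7/46) = 0.4133
  -9/46 × log₂(9/46) = 0.4605
  -9/46 × log₂(9/46) = 0.4605
  -1/46 × log₂(1/46) = 0.1201
  -1/23 × log₂(1/23) = 0.1967
H(X) = 2.1808 bits


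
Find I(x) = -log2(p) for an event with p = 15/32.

Information content I(x) = -log₂(p(x))
I = -log₂(15/32) = -log₂(0.4688)
I = 1.0931 bits


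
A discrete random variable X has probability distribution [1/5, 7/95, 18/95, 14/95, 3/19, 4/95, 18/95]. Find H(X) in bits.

H(X) = -Σ p(x) log₂ p(x)
  -1/5 × log₂(1/5) = 0.4644
  -7/95 × log₂(7/95) = 0.2772
  -18/95 × log₂(18/95) = 0.4547
  -14/95 × log₂(14/95) = 0.4071
  -3/19 × log₂(3/19) = 0.4205
  -4/95 × log₂(4/95) = 0.1924
  -18/95 × log₂(18/95) = 0.4547
H(X) = 2.6711 bits


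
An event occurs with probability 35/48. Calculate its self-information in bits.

Information content I(x) = -log₂(p(x))
I = -log₂(35/48) = -log₂(0.7292)
I = 0.4557 bits


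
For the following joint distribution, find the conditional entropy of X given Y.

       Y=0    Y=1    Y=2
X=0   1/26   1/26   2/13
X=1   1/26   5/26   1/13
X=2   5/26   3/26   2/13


H(X|Y) = Σ_y p(y) H(X|Y=y)
  p(Y=0) = 7/26, H(X|Y=0) = 1.1488
  p(Y=1) = 9/26, H(X|Y=1) = 1.3516
  p(Y=2) = 5/13, H(X|Y=2) = 1.5219
H(X|Y) = 0.2692×1.1488 + 0.3462×1.3516 + 0.3846×1.5219 = 1.3625 bits


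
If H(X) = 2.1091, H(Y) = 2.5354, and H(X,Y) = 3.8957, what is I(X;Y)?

I(X;Y) = H(X) + H(Y) - H(X,Y)
I(X;Y) = 2.1091 + 2.5354 - 3.8957 = 0.7488 bits


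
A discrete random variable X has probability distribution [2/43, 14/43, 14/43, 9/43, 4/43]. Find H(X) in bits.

H(X) = -Σ p(x) log₂ p(x)
  -2/43 × log₂(2/43) = 0.2059
  -14/43 × log₂(14/43) = 0.5271
  -14/43 × log₂(14/43) = 0.5271
  -9/43 × log₂(9/43) = 0.4723
  -4/43 × log₂(4/43) = 0.3187
H(X) = 2.0510 bits


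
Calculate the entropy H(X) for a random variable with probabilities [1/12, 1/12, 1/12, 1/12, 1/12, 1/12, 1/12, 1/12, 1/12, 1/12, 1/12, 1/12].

H(X) = -Σ p(x) log₂ p(x)
  -1/12 × log₂(1/12) = 0.2987
  -1/12 × log₂(1/12) = 0.2987
  -1/12 × log₂(1/12) = 0.2987
  -1/12 × log₂(1/12) = 0.2987
  -1/12 × log₂(1/12) = 0.2987
  -1/12 × log₂(1/12) = 0.2987
  -1/12 × log₂(1/12) = 0.2987
  -1/12 × log₂(1/12) = 0.2987
  -1/12 × log₂(1/12) = 0.2987
  -1/12 × log₂(1/12) = 0.2987
  -1/12 × log₂(1/12) = 0.2987
  -1/12 × log₂(1/12) = 0.2987
H(X) = 3.5850 bits


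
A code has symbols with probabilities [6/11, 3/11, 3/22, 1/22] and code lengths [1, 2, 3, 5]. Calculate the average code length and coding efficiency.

Average length L = Σ p_i × l_i = 1.7273 bits
Entropy H = 1.5829 bits
Efficiency η = H/L × 100% = 91.64%


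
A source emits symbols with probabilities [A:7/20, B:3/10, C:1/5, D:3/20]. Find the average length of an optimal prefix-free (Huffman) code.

Huffman tree construction:
Combine smallest probabilities repeatedly
Resulting codes:
  A: 11 (length 2)
  B: 10 (length 2)
  C: 01 (length 2)
  D: 00 (length 2)
Average length = Σ p(s) × length(s) = 2.0000 bits


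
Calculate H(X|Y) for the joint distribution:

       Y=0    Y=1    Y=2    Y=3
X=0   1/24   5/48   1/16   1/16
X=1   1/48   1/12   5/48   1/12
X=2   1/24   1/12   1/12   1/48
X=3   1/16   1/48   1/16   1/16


H(X|Y) = Σ_y p(y) H(X|Y=y)
  p(Y=0) = 1/6, H(X|Y=0) = 1.9056
  p(Y=1) = 7/24, H(X|Y=1) = 1.8352
  p(Y=2) = 5/16, H(X|Y=2) = 1.9656
  p(Y=3) = 11/48, H(X|Y=3) = 1.8676
H(X|Y) = 0.1667×1.9056 + 0.2917×1.8352 + 0.3125×1.9656 + 0.2292×1.8676 = 1.8951 bits


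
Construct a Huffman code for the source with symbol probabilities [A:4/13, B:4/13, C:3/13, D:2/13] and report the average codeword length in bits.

Huffman tree construction:
Combine smallest probabilities repeatedly
Resulting codes:
  A: 10 (length 2)
  B: 11 (length 2)
  C: 01 (length 2)
  D: 00 (length 2)
Average length = Σ p(s) × length(s) = 2.0000 bits


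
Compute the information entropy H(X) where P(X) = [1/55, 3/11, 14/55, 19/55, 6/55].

H(X) = -Σ p(x) log₂ p(x)
  -1/55 × log₂(1/55) = 0.1051
  -3/11 × log₂(3/11) = 0.5112
  -14/55 × log₂(14/55) = 0.5025
  -19/55 × log₂(19/55) = 0.5297
  -6/55 × log₂(6/55) = 0.3487
H(X) = 1.9972 bits


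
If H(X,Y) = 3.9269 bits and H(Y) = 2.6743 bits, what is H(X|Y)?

Chain rule: H(X,Y) = H(X|Y) + H(Y)
H(X|Y) = H(X,Y) - H(Y) = 3.9269 - 2.6743 = 1.2526 bits


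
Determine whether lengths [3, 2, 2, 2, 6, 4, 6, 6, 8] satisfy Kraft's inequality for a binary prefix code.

Kraft inequality: Σ 2^(-l_i) ≤ 1 for prefix-free code
Calculating: 2^(-3) + 2^(-2) + 2^(-2) + 2^(-2) + 2^(-6) + 2^(-4) + 2^(-6) + 2^(-6) + 2^(-8)
= 0.125 + 0.25 + 0.25 + 0.25 + 0.015625 + 0.0625 + 0.015625 + 0.015625 + 0.00390625
= 0.9883
Since 0.9883 ≤ 1, prefix-free code exists


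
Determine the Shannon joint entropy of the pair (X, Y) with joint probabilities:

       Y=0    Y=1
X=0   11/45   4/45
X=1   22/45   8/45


H(X,Y) = -Σ p(x,y) log₂ p(x,y)
  p(0,0)=11/45: -0.2444 × log₂(0.2444) = 0.4968
  p(0,1)=4/45: -0.0889 × log₂(0.0889) = 0.3104
  p(1,0)=22/45: -0.4889 × log₂(0.4889) = 0.5047
  p(1,1)=8/45: -0.1778 × log₂(0.1778) = 0.4430
H(X,Y) = 1.7549 bits


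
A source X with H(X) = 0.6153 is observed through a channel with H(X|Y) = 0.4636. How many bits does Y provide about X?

I(X;Y) = H(X) - H(X|Y)
I(X;Y) = 0.6153 - 0.4636 = 0.1517 bits


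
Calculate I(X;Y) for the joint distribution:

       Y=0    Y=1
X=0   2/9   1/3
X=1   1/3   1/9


H(X) = 0.9911, H(Y) = 0.9911, H(X,Y) = 1.8911
I(X;Y) = H(X) + H(Y) - H(X,Y) = 0.0911 bits


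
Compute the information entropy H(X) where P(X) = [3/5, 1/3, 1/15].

H(X) = -Σ p(x) log₂ p(x)
  -3/5 × log₂(3/5) = 0.4422
  -1/3 × log₂(1/3) = 0.5283
  -1/15 × log₂(1/15) = 0.2605
H(X) = 1.2310 bits


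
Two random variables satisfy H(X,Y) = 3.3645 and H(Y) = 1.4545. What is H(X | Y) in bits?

Chain rule: H(X,Y) = H(X|Y) + H(Y)
H(X|Y) = H(X,Y) - H(Y) = 3.3645 - 1.4545 = 1.91 bits


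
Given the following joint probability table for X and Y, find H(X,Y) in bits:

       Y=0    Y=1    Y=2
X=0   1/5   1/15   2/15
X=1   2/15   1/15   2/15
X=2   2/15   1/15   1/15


H(X,Y) = -Σ p(x,y) log₂ p(x,y)
  p(0,0)=1/5: -0.2000 × log₂(0.2000) = 0.4644
  p(0,1)=1/15: -0.0667 × log₂(0.0667) = 0.2605
  p(0,2)=2/15: -0.1333 × log₂(0.1333) = 0.3876
  p(1,0)=2/15: -0.1333 × log₂(0.1333) = 0.3876
  p(1,1)=1/15: -0.0667 × log₂(0.0667) = 0.2605
  p(1,2)=2/15: -0.1333 × log₂(0.1333) = 0.3876
  p(2,0)=2/15: -0.1333 × log₂(0.1333) = 0.3876
  p(2,1)=1/15: -0.0667 × log₂(0.0667) = 0.2605
  p(2,2)=1/15: -0.0667 × log₂(0.0667) = 0.2605
H(X,Y) = 3.0566 bits


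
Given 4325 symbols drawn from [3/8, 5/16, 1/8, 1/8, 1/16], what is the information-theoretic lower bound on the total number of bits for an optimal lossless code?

Entropy H = 2.0550 bits/symbol
Minimum bits = H × n = 2.0550 × 4325
= 8888.03 bits


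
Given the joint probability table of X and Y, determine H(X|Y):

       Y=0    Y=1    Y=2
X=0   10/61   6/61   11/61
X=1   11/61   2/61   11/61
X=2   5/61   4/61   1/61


H(X|Y) = Σ_y p(y) H(X|Y=y)
  p(Y=0) = 26/61, H(X|Y=0) = 1.5126
  p(Y=1) = 12/61, H(X|Y=1) = 1.4591
  p(Y=2) = 23/61, H(X|Y=2) = 1.2145
H(X|Y) = 0.4262×1.5126 + 0.1967×1.4591 + 0.3770×1.2145 = 1.3897 bits


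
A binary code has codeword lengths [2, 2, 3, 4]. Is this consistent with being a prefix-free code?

Kraft inequality: Σ 2^(-l_i) ≤ 1 for prefix-free code
Calculating: 2^(-2) + 2^(-2) + 2^(-3) + 2^(-4)
= 0.25 + 0.25 + 0.125 + 0.0625
= 0.6875
Since 0.6875 ≤ 1, prefix-free code exists


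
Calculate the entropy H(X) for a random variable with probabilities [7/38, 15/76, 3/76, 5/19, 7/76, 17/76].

H(X) = -Σ p(x) log₂ p(x)
  -7/38 × log₂(7/38) = 0.4496
  -15/76 × log₂(15/76) = 0.4620
  -3/76 × log₂(3/76) = 0.1841
  -5/19 × log₂(5/19) = 0.5068
  -7/76 × log₂(7/76) = 0.3169
  -17/76 × log₂(17/76) = 0.4833
H(X) = 2.4027 bits


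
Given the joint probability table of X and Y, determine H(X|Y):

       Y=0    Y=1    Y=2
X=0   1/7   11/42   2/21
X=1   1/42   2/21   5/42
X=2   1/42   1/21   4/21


H(X|Y) = Σ_y p(y) H(X|Y=y)
  p(Y=0) = 4/21, H(X|Y=0) = 1.0613
  p(Y=1) = 17/42, H(X|Y=1) = 1.2608
  p(Y=2) = 17/42, H(X|Y=2) = 1.5222
H(X|Y) = 0.1905×1.0613 + 0.4048×1.2608 + 0.4048×1.5222 = 1.3286 bits


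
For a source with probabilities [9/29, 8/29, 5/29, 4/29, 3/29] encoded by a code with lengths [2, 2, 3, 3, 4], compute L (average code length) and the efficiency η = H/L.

Average length L = Σ p_i × l_i = 2.5172 bits
Entropy H = 2.2065 bits
Efficiency η = H/L × 100% = 87.65%


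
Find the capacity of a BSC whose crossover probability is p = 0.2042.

For BSC with error probability p:
C = 1 - H(p) where H(p) is binary entropy
H(0.2042) = -0.2042 × log₂(0.2042) - 0.7958 × log₂(0.7958)
H(p) = 0.7302
C = 1 - 0.7302 = 0.2698 bits/use


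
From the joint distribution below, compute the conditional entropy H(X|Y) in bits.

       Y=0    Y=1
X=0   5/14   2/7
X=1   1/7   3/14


H(X|Y) = Σ_y p(y) H(X|Y=y)
  p(Y=0) = 1/2, H(X|Y=0) = 0.8631
  p(Y=1) = 1/2, H(X|Y=1) = 0.9852
H(X|Y) = 0.5000×0.8631 + 0.5000×0.9852 = 0.9242 bits


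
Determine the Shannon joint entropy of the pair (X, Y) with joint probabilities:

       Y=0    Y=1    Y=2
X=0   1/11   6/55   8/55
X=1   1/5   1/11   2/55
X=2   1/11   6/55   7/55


H(X,Y) = -Σ p(x,y) log₂ p(x,y)
  p(0,0)=1/11: -0.0909 × log₂(0.0909) = 0.3145
  p(0,1)=6/55: -0.1091 × log₂(0.1091) = 0.3487
  p(0,2)=8/55: -0.1455 × log₂(0.1455) = 0.4046
  p(1,0)=1/5: -0.2000 × log₂(0.2000) = 0.4644
  p(1,1)=1/11: -0.0909 × log₂(0.0909) = 0.3145
  p(1,2)=2/55: -0.0364 × log₂(0.0364) = 0.1739
  p(2,0)=1/11: -0.0909 × log₂(0.0909) = 0.3145
  p(2,1)=6/55: -0.1091 × log₂(0.1091) = 0.3487
  p(2,2)=7/55: -0.1273 × log₂(0.1273) = 0.3785
H(X,Y) = 3.0622 bits


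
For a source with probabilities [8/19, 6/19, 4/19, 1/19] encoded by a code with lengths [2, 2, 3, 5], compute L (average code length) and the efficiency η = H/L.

Average length L = Σ p_i × l_i = 2.3684 bits
Entropy H = 1.7474 bits
Efficiency η = H/L × 100% = 73.78%


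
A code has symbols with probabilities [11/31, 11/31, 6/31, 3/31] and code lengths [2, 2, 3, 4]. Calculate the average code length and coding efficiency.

Average length L = Σ p_i × l_i = 2.3871 bits
Entropy H = 1.8454 bits
Efficiency η = H/L × 100% = 77.31%


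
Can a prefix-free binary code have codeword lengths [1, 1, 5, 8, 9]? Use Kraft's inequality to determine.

Kraft inequality: Σ 2^(-l_i) ≤ 1 for prefix-free code
Calculating: 2^(-1) + 2^(-1) + 2^(-5) + 2^(-8) + 2^(-9)
= 0.5 + 0.5 + 0.03125 + 0.00390625 + 0.001953125
= 1.0371
Since 1.0371 > 1, prefix-free code does not exist


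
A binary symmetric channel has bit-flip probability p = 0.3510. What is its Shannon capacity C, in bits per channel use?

For BSC with error probability p:
C = 1 - H(p) where H(p) is binary entropy
H(0.3510) = -0.3510 × log₂(0.3510) - 0.6490 × log₂(0.6490)
H(p) = 0.9350
C = 1 - 0.9350 = 0.0650 bits/use


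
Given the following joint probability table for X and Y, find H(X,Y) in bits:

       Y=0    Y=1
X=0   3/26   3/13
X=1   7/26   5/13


H(X,Y) = -Σ p(x,y) log₂ p(x,y)
  p(0,0)=3/26: -0.1154 × log₂(0.1154) = 0.3595
  p(0,1)=3/13: -0.2308 × log₂(0.2308) = 0.4882
  p(1,0)=7/26: -0.2692 × log₂(0.2692) = 0.5097
  p(1,1)=5/13: -0.3846 × log₂(0.3846) = 0.5302
H(X,Y) = 1.8875 bits


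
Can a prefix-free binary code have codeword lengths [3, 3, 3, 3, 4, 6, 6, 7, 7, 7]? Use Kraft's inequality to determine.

Kraft inequality: Σ 2^(-l_i) ≤ 1 for prefix-free code
Calculating: 2^(-3) + 2^(-3) + 2^(-3) + 2^(-3) + 2^(-4) + 2^(-6) + 2^(-6) + 2^(-7) + 2^(-7) + 2^(-7)
= 0.125 + 0.125 + 0.125 + 0.125 + 0.0625 + 0.015625 + 0.015625 + 0.0078125 + 0.0078125 + 0.0078125
= 0.6172
Since 0.6172 ≤ 1, prefix-free code exists


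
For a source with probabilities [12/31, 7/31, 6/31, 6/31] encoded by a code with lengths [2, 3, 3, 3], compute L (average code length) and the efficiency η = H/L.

Average length L = Σ p_i × l_i = 2.6129 bits
Entropy H = 1.9319 bits
Efficiency η = H/L × 100% = 73.94%


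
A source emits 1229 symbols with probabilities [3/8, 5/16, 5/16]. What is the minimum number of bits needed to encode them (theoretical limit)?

Entropy H = 1.5794 bits/symbol
Minimum bits = H × n = 1.5794 × 1229
= 1941.12 bits


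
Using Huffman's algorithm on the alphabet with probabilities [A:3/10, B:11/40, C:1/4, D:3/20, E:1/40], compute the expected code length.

Huffman tree construction:
Combine smallest probabilities repeatedly
Resulting codes:
  A: 11 (length 2)
  B: 10 (length 2)
  C: 01 (length 2)
  D: 001 (length 3)
  E: 000 (length 3)
Average length = Σ p(s) × length(s) = 2.1750 bits


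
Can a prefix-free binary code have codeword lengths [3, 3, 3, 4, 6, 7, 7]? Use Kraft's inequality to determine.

Kraft inequality: Σ 2^(-l_i) ≤ 1 for prefix-free code
Calculating: 2^(-3) + 2^(-3) + 2^(-3) + 2^(-4) + 2^(-6) + 2^(-7) + 2^(-7)
= 0.125 + 0.125 + 0.125 + 0.0625 + 0.015625 + 0.0078125 + 0.0078125
= 0.4688
Since 0.4688 ≤ 1, prefix-free code exists


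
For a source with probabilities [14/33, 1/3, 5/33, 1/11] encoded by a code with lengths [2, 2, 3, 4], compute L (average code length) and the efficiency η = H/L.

Average length L = Σ p_i × l_i = 2.3333 bits
Entropy H = 1.7801 bits
Efficiency η = H/L × 100% = 76.29%


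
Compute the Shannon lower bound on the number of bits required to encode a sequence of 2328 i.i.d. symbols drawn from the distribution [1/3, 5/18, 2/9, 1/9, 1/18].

Entropy H = 2.1077 bits/symbol
Minimum bits = H × n = 2.1077 × 2328
= 4906.81 bits


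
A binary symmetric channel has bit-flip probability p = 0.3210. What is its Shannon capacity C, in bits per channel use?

For BSC with error probability p:
C = 1 - H(p) where H(p) is binary entropy
H(0.3210) = -0.3210 × log₂(0.3210) - 0.6790 × log₂(0.6790)
H(p) = 0.9055
C = 1 - 0.9055 = 0.0945 bits/use


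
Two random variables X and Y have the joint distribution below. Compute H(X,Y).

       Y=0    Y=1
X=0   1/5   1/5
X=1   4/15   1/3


H(X,Y) = -Σ p(x,y) log₂ p(x,y)
  p(0,0)=1/5: -0.2000 × log₂(0.2000) = 0.4644
  p(0,1)=1/5: -0.2000 × log₂(0.2000) = 0.4644
  p(1,0)=4/15: -0.2667 × log₂(0.2667) = 0.5085
  p(1,1)=1/3: -0.3333 × log₂(0.3333) = 0.5283
H(X,Y) = 1.9656 bits


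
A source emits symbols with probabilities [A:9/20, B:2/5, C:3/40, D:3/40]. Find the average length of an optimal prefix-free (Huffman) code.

Huffman tree construction:
Combine smallest probabilities repeatedly
Resulting codes:
  A: 0 (length 1)
  B: 11 (length 2)
  C: 100 (length 3)
  D: 101 (length 3)
Average length = Σ p(s) × length(s) = 1.7000 bits


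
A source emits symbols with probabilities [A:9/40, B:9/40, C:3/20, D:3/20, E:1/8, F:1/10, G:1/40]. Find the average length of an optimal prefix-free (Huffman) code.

Huffman tree construction:
Combine smallest probabilities repeatedly
Resulting codes:
  A: 00 (length 2)
  B: 01 (length 2)
  C: 110 (length 3)
  D: 111 (length 3)
  E: 100 (length 3)
  F: 1011 (length 4)
  G: 1010 (length 4)
Average length = Σ p(s) × length(s) = 2.6750 bits


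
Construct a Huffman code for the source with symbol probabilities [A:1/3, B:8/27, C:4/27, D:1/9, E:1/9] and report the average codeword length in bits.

Huffman tree construction:
Combine smallest probabilities repeatedly
Resulting codes:
  A: 11 (length 2)
  B: 10 (length 2)
  C: 00 (length 2)
  D: 010 (length 3)
  E: 011 (length 3)
Average length = Σ p(s) × length(s) = 2.2222 bits


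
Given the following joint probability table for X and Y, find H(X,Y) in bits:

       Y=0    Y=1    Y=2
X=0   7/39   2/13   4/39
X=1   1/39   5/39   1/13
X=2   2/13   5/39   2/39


H(X,Y) = -Σ p(x,y) log₂ p(x,y)
  p(0,0)=7/39: -0.1795 × log₂(0.1795) = 0.4448
  p(0,1)=2/13: -0.1538 × log₂(0.1538) = 0.4155
  p(0,2)=4/39: -0.1026 × log₂(0.1026) = 0.3370
  p(1,0)=1/39: -0.0256 × log₂(0.0256) = 0.1355
  p(1,1)=5/39: -0.1282 × log₂(0.1282) = 0.3799
  p(1,2)=1/13: -0.0769 × log₂(0.0769) = 0.2846
  p(2,0)=2/13: -0.1538 × log₂(0.1538) = 0.4155
  p(2,1)=5/39: -0.1282 × log₂(0.1282) = 0.3799
  p(2,2)=2/39: -0.0513 × log₂(0.0513) = 0.2198
H(X,Y) = 3.0124 bits
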